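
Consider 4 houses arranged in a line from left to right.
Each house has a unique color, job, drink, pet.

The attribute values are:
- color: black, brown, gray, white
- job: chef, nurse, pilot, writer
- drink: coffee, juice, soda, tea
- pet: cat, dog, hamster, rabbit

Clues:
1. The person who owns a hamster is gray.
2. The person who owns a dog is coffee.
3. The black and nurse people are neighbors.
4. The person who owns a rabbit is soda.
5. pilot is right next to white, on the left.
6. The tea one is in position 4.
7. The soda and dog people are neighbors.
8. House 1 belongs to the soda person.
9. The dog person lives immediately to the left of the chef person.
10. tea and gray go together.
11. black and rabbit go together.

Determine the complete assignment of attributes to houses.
Solution:

House | Color | Job | Drink | Pet
---------------------------------
  1   | black | pilot | soda | rabbit
  2   | white | nurse | coffee | dog
  3   | brown | chef | juice | cat
  4   | gray | writer | tea | hamster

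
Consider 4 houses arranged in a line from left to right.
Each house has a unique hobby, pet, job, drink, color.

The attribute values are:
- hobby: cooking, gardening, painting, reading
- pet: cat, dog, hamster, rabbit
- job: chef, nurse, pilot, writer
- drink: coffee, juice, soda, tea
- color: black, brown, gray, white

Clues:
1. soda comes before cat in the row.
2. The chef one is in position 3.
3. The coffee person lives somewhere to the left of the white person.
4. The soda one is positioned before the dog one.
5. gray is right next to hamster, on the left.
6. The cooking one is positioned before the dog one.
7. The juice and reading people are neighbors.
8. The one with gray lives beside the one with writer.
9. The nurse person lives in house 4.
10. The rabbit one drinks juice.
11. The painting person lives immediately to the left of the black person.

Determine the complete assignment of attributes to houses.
Solution:

House | Hobby | Pet | Job | Drink | Color
-----------------------------------------
  1   | painting | rabbit | pilot | juice | gray
  2   | reading | hamster | writer | soda | black
  3   | cooking | cat | chef | coffee | brown
  4   | gardening | dog | nurse | tea | white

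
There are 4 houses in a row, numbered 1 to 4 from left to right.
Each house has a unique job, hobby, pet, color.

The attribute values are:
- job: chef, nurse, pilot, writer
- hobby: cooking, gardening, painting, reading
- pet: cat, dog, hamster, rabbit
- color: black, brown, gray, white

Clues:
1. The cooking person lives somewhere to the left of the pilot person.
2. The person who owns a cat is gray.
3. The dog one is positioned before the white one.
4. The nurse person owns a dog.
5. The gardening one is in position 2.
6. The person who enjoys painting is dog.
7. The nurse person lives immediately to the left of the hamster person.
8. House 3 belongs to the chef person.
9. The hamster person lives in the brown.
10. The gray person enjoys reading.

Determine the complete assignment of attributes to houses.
Solution:

House | Job | Hobby | Pet | Color
---------------------------------
  1   | nurse | painting | dog | black
  2   | writer | gardening | hamster | brown
  3   | chef | cooking | rabbit | white
  4   | pilot | reading | cat | gray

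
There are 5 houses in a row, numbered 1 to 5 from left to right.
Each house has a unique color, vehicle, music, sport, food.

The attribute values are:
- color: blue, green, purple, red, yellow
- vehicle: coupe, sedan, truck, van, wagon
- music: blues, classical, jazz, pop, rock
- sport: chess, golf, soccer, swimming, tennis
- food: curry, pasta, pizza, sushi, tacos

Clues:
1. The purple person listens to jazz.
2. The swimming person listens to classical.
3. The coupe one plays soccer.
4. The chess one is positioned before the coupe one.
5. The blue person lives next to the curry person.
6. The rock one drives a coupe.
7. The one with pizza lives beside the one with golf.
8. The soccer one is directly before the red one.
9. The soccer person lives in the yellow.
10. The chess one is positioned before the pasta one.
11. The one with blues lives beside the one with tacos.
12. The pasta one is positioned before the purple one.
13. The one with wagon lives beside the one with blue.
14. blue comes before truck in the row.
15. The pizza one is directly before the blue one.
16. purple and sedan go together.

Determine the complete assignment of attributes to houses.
Solution:

House | Color | Vehicle | Music | Sport | Food
----------------------------------------------
  1   | green | wagon | blues | chess | pizza
  2   | blue | van | pop | golf | tacos
  3   | yellow | coupe | rock | soccer | curry
  4   | red | truck | classical | swimming | pasta
  5   | purple | sedan | jazz | tennis | sushi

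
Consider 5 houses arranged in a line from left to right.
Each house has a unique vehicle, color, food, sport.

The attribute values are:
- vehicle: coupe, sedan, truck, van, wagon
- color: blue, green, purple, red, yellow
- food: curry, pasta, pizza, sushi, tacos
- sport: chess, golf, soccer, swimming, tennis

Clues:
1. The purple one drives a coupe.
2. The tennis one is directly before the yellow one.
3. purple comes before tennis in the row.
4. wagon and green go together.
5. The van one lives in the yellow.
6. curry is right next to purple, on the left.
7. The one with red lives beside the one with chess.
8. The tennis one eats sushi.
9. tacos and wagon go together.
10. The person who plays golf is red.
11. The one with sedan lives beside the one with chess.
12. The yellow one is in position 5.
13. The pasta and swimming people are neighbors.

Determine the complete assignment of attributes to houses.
Solution:

House | Vehicle | Color | Food | Sport
--------------------------------------
  1   | sedan | red | curry | golf
  2   | coupe | purple | pasta | chess
  3   | wagon | green | tacos | swimming
  4   | truck | blue | sushi | tennis
  5   | van | yellow | pizza | soccer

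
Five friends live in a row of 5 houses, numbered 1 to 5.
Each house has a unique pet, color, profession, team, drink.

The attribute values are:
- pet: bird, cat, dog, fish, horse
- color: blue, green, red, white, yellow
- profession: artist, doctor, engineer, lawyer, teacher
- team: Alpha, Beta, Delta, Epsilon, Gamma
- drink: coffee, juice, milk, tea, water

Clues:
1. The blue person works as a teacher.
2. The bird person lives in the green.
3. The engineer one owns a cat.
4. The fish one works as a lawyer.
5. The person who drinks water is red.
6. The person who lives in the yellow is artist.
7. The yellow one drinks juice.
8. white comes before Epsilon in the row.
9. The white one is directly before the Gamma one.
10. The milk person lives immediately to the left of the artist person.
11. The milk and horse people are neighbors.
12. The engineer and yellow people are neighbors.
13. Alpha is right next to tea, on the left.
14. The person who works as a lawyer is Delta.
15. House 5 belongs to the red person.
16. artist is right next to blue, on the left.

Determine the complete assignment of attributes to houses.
Solution:

House | Pet | Color | Profession | Team | Drink
-----------------------------------------------
  1   | cat | white | engineer | Beta | milk
  2   | horse | yellow | artist | Gamma | juice
  3   | dog | blue | teacher | Alpha | coffee
  4   | bird | green | doctor | Epsilon | tea
  5   | fish | red | lawyer | Delta | water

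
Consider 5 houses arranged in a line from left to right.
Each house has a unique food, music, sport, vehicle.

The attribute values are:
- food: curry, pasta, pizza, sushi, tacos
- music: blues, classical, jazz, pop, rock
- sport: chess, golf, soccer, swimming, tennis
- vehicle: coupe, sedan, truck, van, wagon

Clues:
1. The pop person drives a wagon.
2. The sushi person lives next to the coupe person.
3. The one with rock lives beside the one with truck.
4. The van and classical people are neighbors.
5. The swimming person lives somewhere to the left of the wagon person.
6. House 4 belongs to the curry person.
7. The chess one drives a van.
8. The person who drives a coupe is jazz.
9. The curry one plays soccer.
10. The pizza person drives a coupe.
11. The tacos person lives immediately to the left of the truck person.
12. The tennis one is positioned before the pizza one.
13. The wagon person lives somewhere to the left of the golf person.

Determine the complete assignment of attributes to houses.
Solution:

House | Food | Music | Sport | Vehicle
--------------------------------------
  1   | tacos | rock | chess | van
  2   | sushi | classical | tennis | truck
  3   | pizza | jazz | swimming | coupe
  4   | curry | pop | soccer | wagon
  5   | pasta | blues | golf | sedan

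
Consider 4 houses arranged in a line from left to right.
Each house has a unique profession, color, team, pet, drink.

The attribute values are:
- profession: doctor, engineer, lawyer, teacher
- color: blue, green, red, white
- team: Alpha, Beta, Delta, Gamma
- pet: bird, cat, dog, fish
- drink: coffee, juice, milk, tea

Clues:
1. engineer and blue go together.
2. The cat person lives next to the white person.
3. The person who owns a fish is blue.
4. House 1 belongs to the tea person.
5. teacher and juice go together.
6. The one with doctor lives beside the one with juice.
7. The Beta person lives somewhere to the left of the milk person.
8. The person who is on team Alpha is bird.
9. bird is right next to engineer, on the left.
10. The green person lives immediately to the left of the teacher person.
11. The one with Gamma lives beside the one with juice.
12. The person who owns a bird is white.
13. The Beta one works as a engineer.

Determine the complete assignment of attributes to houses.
Solution:

House | Profession | Color | Team | Pet | Drink
-----------------------------------------------
  1   | doctor | green | Gamma | cat | tea
  2   | teacher | white | Alpha | bird | juice
  3   | engineer | blue | Beta | fish | coffee
  4   | lawyer | red | Delta | dog | milk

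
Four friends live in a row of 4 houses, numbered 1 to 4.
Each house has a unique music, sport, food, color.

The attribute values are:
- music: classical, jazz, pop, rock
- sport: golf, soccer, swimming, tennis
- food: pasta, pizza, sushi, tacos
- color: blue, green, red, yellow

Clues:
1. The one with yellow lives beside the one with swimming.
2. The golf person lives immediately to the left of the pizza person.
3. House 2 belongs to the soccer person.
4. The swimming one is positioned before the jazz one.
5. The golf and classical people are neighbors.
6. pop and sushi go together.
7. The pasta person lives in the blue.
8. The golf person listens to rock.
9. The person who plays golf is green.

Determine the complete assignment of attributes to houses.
Solution:

House | Music | Sport | Food | Color
------------------------------------
  1   | rock | golf | tacos | green
  2   | classical | soccer | pizza | yellow
  3   | pop | swimming | sushi | red
  4   | jazz | tennis | pasta | blue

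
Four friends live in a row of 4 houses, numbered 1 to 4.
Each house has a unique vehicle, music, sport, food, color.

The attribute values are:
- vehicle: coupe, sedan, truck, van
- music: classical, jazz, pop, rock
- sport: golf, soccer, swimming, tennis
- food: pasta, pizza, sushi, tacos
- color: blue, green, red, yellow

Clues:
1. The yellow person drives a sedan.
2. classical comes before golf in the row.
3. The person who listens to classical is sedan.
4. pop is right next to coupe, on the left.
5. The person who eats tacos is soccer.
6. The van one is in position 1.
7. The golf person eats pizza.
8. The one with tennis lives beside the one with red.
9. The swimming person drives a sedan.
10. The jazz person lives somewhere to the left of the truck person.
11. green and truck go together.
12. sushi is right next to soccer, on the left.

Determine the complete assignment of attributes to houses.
Solution:

House | Vehicle | Music | Sport | Food | Color
----------------------------------------------
  1   | van | pop | tennis | sushi | blue
  2   | coupe | jazz | soccer | tacos | red
  3   | sedan | classical | swimming | pasta | yellow
  4   | truck | rock | golf | pizza | green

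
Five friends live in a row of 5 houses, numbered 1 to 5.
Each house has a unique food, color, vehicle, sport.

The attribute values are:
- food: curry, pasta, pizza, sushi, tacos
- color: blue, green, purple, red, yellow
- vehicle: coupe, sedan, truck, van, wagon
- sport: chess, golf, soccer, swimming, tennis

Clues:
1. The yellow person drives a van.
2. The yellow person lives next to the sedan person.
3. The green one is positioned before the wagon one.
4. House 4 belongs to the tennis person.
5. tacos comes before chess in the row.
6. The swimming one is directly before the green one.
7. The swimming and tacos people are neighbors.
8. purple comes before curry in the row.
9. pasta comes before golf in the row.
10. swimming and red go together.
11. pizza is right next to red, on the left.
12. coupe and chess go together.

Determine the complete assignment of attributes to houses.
Solution:

House | Food | Color | Vehicle | Sport
--------------------------------------
  1   | pizza | yellow | van | soccer
  2   | pasta | red | sedan | swimming
  3   | tacos | green | truck | golf
  4   | sushi | purple | wagon | tennis
  5   | curry | blue | coupe | chess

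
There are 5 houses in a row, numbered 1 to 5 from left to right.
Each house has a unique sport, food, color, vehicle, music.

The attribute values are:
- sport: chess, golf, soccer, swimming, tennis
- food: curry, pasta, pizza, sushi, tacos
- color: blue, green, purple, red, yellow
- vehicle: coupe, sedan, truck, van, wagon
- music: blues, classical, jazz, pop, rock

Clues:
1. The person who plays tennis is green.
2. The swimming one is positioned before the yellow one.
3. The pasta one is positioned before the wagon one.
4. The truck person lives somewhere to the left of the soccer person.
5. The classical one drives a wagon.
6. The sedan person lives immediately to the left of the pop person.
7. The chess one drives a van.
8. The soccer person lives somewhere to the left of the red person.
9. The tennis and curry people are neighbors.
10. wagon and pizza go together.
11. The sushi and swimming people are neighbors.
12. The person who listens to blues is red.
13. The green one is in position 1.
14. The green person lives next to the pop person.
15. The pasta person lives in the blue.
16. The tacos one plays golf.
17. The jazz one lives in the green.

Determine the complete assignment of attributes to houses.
Solution:

House | Sport | Food | Color | Vehicle | Music
----------------------------------------------
  1   | tennis | sushi | green | sedan | jazz
  2   | swimming | curry | purple | truck | pop
  3   | chess | pasta | blue | van | rock
  4   | soccer | pizza | yellow | wagon | classical
  5   | golf | tacos | red | coupe | blues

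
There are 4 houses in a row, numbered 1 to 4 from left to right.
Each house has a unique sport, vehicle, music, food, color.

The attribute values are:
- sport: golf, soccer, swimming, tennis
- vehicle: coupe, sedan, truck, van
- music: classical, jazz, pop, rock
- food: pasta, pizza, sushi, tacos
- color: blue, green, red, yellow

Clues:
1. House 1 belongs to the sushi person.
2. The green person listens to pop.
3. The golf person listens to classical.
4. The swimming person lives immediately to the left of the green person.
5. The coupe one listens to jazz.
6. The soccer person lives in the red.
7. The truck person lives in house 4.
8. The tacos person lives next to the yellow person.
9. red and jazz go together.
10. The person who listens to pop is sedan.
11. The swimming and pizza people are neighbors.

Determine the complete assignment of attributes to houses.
Solution:

House | Sport | Vehicle | Music | Food | Color
----------------------------------------------
  1   | swimming | van | rock | sushi | blue
  2   | tennis | sedan | pop | pizza | green
  3   | soccer | coupe | jazz | tacos | red
  4   | golf | truck | classical | pasta | yellow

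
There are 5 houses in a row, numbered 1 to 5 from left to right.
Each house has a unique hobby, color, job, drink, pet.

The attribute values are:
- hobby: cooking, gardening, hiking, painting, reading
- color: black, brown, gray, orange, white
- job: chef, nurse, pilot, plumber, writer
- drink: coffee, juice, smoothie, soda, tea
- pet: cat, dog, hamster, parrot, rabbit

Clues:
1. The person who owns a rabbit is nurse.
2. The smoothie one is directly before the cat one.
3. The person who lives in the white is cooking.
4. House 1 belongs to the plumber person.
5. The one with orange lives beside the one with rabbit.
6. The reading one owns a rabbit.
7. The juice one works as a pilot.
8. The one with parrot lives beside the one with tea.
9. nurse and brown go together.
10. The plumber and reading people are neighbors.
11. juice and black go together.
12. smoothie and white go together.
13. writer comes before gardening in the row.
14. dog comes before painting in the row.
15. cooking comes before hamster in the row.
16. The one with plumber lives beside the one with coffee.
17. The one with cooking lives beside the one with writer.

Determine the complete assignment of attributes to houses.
Solution:

House | Hobby | Color | Job | Drink | Pet
-----------------------------------------
  1   | hiking | orange | plumber | soda | dog
  2   | reading | brown | nurse | coffee | rabbit
  3   | cooking | white | chef | smoothie | parrot
  4   | painting | gray | writer | tea | cat
  5   | gardening | black | pilot | juice | hamster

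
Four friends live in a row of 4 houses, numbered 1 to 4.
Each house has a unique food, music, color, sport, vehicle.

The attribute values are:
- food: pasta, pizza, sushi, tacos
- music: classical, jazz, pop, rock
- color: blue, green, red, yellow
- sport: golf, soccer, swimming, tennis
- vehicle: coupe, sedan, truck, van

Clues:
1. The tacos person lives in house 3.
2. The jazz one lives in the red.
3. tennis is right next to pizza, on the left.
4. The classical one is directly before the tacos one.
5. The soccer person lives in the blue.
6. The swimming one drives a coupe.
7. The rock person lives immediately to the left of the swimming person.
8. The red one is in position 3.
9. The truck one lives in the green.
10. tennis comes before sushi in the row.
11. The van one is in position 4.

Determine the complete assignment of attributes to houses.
Solution:

House | Food | Music | Color | Sport | Vehicle
----------------------------------------------
  1   | pasta | rock | green | tennis | truck
  2   | pizza | classical | yellow | swimming | coupe
  3   | tacos | jazz | red | golf | sedan
  4   | sushi | pop | blue | soccer | van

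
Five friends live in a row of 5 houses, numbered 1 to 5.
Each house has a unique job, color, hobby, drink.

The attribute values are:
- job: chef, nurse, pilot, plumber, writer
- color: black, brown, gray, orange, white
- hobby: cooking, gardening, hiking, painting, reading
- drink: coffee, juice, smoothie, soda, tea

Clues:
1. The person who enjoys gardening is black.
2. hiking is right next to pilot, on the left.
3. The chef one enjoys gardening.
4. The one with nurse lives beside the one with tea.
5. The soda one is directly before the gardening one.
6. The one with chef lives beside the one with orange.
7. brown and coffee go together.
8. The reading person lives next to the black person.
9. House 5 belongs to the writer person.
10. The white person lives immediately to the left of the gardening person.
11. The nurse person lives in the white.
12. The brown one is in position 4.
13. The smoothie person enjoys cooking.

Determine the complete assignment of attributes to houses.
Solution:

House | Job | Color | Hobby | Drink
-----------------------------------
  1   | nurse | white | reading | soda
  2   | chef | black | gardening | tea
  3   | plumber | orange | hiking | juice
  4   | pilot | brown | painting | coffee
  5   | writer | gray | cooking | smoothie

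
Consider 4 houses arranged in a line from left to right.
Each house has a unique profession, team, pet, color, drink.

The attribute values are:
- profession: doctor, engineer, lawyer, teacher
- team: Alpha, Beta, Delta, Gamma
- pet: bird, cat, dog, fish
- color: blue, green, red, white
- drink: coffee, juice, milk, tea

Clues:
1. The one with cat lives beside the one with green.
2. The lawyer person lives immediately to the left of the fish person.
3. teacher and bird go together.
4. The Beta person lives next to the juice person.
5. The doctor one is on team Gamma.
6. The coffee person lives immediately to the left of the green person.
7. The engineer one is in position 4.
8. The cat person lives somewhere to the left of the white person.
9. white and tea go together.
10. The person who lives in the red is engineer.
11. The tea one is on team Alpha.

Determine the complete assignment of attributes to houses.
Solution:

House | Profession | Team | Pet | Color | Drink
-----------------------------------------------
  1   | lawyer | Beta | cat | blue | coffee
  2   | doctor | Gamma | fish | green | juice
  3   | teacher | Alpha | bird | white | tea
  4   | engineer | Delta | dog | red | milk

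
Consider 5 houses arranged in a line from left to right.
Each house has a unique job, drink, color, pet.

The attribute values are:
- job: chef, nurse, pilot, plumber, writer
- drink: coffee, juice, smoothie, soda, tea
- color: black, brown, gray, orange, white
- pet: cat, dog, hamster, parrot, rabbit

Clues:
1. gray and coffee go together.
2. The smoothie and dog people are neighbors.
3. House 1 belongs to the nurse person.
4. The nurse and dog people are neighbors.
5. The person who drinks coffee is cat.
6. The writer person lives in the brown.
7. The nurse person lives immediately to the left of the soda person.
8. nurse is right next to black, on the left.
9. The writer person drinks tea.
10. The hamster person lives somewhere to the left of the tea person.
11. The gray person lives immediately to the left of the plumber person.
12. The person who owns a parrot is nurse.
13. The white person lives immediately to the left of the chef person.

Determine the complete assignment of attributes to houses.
Solution:

House | Job | Drink | Color | Pet
---------------------------------
  1   | nurse | smoothie | white | parrot
  2   | chef | soda | black | dog
  3   | pilot | coffee | gray | cat
  4   | plumber | juice | orange | hamster
  5   | writer | tea | brown | rabbit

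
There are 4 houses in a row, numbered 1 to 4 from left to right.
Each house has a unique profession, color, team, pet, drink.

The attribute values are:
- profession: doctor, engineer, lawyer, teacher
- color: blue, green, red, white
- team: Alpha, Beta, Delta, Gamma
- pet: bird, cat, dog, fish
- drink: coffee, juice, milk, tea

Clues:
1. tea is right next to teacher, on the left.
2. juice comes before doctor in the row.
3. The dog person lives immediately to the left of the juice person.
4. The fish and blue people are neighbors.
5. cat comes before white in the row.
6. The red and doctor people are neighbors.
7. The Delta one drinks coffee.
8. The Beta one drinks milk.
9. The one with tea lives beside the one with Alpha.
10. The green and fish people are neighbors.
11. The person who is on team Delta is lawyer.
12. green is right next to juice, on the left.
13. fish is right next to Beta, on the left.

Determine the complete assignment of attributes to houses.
Solution:

House | Profession | Color | Team | Pet | Drink
-----------------------------------------------
  1   | engineer | green | Gamma | dog | tea
  2   | teacher | red | Alpha | fish | juice
  3   | doctor | blue | Beta | cat | milk
  4   | lawyer | white | Delta | bird | coffee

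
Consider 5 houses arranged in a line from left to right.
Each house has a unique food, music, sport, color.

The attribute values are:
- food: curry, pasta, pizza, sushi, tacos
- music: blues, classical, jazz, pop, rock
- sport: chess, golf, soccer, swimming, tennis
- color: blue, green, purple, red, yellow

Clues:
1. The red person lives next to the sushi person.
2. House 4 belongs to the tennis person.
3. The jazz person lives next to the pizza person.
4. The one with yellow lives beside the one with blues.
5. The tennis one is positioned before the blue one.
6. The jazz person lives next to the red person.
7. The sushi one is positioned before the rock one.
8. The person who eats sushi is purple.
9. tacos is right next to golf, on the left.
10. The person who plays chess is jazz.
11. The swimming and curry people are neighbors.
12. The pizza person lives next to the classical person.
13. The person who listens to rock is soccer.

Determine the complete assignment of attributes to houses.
Solution:

House | Food | Music | Sport | Color
------------------------------------
  1   | tacos | jazz | chess | yellow
  2   | pizza | blues | golf | red
  3   | sushi | classical | swimming | purple
  4   | curry | pop | tennis | green
  5   | pasta | rock | soccer | blue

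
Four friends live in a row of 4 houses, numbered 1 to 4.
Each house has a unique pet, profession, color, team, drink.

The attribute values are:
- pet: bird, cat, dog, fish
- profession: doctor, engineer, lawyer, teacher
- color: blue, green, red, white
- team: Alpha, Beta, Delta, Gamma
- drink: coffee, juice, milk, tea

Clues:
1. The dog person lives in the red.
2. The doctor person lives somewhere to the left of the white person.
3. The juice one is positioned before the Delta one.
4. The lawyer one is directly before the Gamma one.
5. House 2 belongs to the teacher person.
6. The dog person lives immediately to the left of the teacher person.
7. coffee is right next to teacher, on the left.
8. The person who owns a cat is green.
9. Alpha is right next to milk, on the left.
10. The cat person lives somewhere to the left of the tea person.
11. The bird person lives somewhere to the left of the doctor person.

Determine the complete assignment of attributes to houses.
Solution:

House | Pet | Profession | Color | Team | Drink
-----------------------------------------------
  1   | dog | lawyer | red | Alpha | coffee
  2   | bird | teacher | blue | Gamma | milk
  3   | cat | doctor | green | Beta | juice
  4   | fish | engineer | white | Delta | tea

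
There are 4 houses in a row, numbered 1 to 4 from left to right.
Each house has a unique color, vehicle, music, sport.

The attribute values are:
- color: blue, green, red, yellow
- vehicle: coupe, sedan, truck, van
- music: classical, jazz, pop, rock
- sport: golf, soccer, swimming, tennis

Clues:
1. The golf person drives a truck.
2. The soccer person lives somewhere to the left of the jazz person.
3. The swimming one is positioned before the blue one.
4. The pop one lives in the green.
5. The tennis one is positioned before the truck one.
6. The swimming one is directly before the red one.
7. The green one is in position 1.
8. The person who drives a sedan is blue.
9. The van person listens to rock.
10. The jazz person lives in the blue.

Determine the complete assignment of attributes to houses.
Solution:

House | Color | Vehicle | Music | Sport
---------------------------------------
  1   | green | coupe | pop | swimming
  2   | red | van | rock | soccer
  3   | blue | sedan | jazz | tennis
  4   | yellow | truck | classical | golf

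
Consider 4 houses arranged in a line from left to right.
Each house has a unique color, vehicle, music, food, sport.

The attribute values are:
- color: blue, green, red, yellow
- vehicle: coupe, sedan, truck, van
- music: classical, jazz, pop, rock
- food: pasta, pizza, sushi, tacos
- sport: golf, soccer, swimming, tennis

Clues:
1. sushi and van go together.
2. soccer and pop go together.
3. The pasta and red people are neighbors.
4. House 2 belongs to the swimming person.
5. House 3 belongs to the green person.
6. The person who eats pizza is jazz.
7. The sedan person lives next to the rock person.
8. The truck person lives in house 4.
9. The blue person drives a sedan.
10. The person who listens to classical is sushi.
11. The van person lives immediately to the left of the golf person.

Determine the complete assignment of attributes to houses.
Solution:

House | Color | Vehicle | Music | Food | Sport
----------------------------------------------
  1   | blue | sedan | pop | pasta | soccer
  2   | red | coupe | rock | tacos | swimming
  3   | green | van | classical | sushi | tennis
  4   | yellow | truck | jazz | pizza | golf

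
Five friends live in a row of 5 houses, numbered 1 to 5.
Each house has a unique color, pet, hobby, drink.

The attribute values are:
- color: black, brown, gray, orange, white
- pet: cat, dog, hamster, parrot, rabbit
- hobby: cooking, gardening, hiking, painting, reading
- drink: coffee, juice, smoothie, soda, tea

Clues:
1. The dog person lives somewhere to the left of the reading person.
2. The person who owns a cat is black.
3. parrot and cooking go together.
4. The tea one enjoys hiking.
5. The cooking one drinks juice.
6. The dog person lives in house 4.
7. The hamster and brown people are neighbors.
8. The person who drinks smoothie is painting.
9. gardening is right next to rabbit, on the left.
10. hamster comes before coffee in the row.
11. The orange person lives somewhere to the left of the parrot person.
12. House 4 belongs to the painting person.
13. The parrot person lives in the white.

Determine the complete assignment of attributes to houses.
Solution:

House | Color | Pet | Hobby | Drink
-----------------------------------
  1   | orange | hamster | gardening | soda
  2   | brown | rabbit | hiking | tea
  3   | white | parrot | cooking | juice
  4   | gray | dog | painting | smoothie
  5   | black | cat | reading | coffee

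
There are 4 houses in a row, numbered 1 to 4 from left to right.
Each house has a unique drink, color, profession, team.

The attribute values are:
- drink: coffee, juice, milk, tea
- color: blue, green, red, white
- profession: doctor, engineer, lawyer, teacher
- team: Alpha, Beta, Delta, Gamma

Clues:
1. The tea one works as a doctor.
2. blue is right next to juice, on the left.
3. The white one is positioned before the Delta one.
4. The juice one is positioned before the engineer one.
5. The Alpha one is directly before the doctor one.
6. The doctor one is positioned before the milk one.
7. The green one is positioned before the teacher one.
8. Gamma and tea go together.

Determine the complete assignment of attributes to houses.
Solution:

House | Drink | Color | Profession | Team
-----------------------------------------
  1   | coffee | green | lawyer | Alpha
  2   | tea | blue | doctor | Gamma
  3   | juice | white | teacher | Beta
  4   | milk | red | engineer | Delta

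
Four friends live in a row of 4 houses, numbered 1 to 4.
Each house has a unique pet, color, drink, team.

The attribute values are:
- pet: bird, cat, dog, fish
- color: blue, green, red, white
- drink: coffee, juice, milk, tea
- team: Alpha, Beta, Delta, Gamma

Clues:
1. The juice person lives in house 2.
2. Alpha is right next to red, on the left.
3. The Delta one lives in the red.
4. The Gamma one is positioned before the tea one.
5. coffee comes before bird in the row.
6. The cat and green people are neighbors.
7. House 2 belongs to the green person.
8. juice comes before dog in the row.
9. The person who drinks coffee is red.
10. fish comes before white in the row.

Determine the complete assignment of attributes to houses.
Solution:

House | Pet | Color | Drink | Team
----------------------------------
  1   | cat | blue | milk | Gamma
  2   | fish | green | juice | Alpha
  3   | dog | red | coffee | Delta
  4   | bird | white | tea | Beta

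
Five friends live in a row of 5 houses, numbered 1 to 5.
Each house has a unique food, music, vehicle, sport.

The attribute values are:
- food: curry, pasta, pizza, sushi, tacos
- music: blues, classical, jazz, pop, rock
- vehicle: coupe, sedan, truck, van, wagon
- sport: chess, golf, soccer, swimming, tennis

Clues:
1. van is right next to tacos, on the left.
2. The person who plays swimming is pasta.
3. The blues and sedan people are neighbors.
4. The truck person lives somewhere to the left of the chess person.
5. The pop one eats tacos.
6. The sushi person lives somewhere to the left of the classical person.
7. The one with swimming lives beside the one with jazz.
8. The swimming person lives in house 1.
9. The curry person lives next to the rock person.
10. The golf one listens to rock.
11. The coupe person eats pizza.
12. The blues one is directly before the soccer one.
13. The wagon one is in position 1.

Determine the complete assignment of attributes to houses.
Solution:

House | Food | Music | Vehicle | Sport
--------------------------------------
  1   | pasta | blues | wagon | swimming
  2   | curry | jazz | sedan | soccer
  3   | sushi | rock | van | golf
  4   | tacos | pop | truck | tennis
  5   | pizza | classical | coupe | chess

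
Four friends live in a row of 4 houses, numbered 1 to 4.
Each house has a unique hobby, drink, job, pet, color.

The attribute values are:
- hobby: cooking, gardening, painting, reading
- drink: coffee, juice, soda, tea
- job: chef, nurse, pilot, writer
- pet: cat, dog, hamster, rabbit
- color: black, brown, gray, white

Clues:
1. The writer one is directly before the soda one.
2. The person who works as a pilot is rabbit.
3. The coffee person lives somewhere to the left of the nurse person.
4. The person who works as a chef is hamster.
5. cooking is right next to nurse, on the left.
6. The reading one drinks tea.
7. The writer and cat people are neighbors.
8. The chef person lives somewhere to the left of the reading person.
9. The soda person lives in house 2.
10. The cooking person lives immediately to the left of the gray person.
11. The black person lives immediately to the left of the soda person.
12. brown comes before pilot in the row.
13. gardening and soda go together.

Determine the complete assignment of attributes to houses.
Solution:

House | Hobby | Drink | Job | Pet | Color
-----------------------------------------
  1   | cooking | coffee | writer | dog | black
  2   | gardening | soda | nurse | cat | gray
  3   | painting | juice | chef | hamster | brown
  4   | reading | tea | pilot | rabbit | white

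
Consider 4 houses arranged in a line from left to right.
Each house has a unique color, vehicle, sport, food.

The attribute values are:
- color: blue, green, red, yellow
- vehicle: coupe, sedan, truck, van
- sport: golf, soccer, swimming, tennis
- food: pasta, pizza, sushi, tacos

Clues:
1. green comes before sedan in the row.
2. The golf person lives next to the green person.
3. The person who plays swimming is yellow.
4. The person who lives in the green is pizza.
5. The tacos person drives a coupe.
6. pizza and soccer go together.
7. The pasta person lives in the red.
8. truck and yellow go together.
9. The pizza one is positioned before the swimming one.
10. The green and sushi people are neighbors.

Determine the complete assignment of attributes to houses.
Solution:

House | Color | Vehicle | Sport | Food
--------------------------------------
  1   | blue | coupe | golf | tacos
  2   | green | van | soccer | pizza
  3   | yellow | truck | swimming | sushi
  4   | red | sedan | tennis | pasta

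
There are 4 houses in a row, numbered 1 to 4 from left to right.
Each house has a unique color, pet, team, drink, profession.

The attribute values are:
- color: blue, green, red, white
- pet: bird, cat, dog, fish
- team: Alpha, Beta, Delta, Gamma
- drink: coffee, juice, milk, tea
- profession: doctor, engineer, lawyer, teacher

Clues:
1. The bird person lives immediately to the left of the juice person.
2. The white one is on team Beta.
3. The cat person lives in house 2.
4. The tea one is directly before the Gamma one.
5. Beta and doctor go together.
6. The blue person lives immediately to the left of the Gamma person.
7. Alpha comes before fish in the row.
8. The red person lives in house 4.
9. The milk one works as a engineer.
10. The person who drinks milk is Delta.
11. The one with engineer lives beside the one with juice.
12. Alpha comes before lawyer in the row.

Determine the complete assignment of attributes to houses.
Solution:

House | Color | Pet | Team | Drink | Profession
-----------------------------------------------
  1   | green | bird | Delta | milk | engineer
  2   | white | cat | Beta | juice | doctor
  3   | blue | dog | Alpha | tea | teacher
  4   | red | fish | Gamma | coffee | lawyer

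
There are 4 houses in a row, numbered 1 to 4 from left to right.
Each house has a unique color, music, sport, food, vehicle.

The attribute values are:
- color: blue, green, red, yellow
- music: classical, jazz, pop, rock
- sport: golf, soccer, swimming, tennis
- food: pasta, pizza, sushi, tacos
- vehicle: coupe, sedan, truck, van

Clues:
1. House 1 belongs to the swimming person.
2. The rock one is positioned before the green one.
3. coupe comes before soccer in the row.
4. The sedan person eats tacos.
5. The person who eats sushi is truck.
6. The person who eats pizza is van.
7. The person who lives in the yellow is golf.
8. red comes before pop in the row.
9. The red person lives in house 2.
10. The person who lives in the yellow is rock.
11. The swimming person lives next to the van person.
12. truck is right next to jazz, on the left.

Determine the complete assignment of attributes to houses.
Solution:

House | Color | Music | Sport | Food | Vehicle
----------------------------------------------
  1   | blue | classical | swimming | sushi | truck
  2   | red | jazz | tennis | pizza | van
  3   | yellow | rock | golf | pasta | coupe
  4   | green | pop | soccer | tacos | sedan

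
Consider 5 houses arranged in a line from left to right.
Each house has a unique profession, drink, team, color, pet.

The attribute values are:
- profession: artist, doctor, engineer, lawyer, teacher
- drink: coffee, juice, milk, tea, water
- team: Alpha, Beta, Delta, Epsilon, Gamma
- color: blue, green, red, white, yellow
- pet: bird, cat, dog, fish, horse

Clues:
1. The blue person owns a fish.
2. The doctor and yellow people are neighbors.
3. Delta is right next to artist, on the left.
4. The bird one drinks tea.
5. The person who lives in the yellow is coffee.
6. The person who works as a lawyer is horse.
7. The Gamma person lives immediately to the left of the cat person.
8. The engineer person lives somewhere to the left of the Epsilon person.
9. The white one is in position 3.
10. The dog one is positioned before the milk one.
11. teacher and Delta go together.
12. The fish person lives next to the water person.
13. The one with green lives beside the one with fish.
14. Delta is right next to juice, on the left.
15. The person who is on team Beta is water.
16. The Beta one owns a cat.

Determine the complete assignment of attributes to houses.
Solution:

House | Profession | Drink | Team | Color | Pet
-----------------------------------------------
  1   | teacher | tea | Delta | green | bird
  2   | artist | juice | Gamma | blue | fish
  3   | doctor | water | Beta | white | cat
  4   | engineer | coffee | Alpha | yellow | dog
  5   | lawyer | milk | Epsilon | red | horse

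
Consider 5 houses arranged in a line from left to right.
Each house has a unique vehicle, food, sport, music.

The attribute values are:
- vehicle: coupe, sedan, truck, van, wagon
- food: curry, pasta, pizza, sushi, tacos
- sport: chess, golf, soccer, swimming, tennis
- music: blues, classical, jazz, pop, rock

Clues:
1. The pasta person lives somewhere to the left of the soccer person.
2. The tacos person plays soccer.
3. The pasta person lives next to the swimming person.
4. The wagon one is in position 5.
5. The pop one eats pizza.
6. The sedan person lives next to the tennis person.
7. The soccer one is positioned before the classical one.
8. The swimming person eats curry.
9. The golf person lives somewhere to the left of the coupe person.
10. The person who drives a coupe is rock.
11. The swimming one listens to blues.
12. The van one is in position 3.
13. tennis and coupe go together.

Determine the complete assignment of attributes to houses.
Solution:

House | Vehicle | Food | Sport | Music
--------------------------------------
  1   | sedan | pizza | golf | pop
  2   | coupe | pasta | tennis | rock
  3   | van | curry | swimming | blues
  4   | truck | tacos | soccer | jazz
  5   | wagon | sushi | chess | classical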